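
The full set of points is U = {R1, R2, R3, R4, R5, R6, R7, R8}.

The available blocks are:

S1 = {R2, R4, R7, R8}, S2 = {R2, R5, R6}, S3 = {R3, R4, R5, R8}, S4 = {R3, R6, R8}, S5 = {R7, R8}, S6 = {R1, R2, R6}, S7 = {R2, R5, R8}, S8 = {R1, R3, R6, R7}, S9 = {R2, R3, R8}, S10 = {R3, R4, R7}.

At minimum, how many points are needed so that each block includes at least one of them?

H = {R3, R6, R8} meets every block (each contains at least one member of H), and |H| = 3.
No choice of 2 points meets every block, so 3 is the minimum.

3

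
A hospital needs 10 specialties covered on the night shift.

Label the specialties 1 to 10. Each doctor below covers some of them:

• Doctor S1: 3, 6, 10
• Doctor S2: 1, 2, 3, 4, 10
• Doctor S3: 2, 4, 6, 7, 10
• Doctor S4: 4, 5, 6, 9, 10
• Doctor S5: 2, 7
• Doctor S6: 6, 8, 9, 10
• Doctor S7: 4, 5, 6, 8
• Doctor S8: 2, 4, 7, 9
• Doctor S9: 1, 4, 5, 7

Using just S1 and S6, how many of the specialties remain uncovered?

5

Union of S1, S6 = {3, 6, 8, 9, 10}.
Not covered: 1, 2, 4, 5, 7 — 5 specialties.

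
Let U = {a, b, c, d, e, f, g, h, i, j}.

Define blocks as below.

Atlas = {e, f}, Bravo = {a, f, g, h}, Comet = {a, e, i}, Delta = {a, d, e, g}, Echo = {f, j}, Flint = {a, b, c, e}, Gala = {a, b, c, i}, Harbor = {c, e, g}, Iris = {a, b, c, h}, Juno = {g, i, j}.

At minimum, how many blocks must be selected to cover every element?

Take {Bravo, Delta, Flint, Juno}. Their union is {a, b, c, d, e, f, g, h, i, j}, which is all 10 elements.
No 3 of the 10 blocks cover everything (all 120 combinations miss at least one element), so 4 is optimal.

4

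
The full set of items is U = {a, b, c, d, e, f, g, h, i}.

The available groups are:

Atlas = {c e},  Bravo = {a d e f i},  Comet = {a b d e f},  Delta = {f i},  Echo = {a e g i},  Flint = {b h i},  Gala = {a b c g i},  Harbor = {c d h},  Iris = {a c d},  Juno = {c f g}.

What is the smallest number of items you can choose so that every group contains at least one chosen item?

T = {a, c, i} meets every group (each contains at least one member of T), and |T| = 3.
No choice of 2 items meets every group, so 3 is the minimum.

3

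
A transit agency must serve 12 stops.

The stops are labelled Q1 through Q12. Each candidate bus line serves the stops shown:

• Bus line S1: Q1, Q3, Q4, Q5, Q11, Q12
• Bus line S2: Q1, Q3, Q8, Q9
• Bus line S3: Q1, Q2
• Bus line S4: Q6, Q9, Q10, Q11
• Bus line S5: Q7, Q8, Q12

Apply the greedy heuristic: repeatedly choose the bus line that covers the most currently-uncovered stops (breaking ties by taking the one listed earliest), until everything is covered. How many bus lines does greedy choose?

4

Greedy: pick S1 (covers 6 new) → pick S4 (covers 3 new) → pick S5 (covers 2 new) → pick S3 (covers 1 new). Total picks: 4.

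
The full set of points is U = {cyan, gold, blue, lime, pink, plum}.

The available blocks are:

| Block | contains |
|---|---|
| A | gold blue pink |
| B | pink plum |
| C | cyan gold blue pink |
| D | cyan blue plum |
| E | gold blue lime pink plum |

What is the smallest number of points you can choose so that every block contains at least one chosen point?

The 2 points {gold, plum} hit every block.
No single point lies in every block, so at least 2 are needed and 2 is optimal.

2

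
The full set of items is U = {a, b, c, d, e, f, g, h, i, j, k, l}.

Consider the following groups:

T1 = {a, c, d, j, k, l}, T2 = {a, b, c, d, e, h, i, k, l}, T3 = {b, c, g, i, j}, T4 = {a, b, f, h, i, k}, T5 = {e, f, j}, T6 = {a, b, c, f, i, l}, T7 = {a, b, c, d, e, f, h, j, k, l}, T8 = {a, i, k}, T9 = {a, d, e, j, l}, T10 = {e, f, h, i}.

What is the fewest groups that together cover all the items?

T3 and T7 together: T3 ∪ T7 = {a, b, c, d, e, f, g, h, i, j, k, l} — every item is covered.
No single group has all 12 items (the largest, T7, has 10), so 2 is optimal.

2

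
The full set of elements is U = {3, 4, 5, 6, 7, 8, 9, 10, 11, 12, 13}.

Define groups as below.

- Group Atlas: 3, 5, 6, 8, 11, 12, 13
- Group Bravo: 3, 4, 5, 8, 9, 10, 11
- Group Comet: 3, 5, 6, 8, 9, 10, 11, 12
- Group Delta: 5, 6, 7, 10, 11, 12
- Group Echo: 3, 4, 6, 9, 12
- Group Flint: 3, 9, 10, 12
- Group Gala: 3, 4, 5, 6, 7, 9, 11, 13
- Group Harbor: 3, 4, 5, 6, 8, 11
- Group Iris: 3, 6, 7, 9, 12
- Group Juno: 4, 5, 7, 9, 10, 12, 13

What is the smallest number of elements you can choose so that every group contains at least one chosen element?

2

The 2 elements {3, 5} hit every group.
No single element lies in every group, so at least 2 are needed and 2 is optimal.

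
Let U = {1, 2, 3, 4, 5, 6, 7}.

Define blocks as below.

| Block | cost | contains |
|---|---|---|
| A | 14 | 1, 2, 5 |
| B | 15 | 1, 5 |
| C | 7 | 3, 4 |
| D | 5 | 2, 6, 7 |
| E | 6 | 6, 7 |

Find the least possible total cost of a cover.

A, C, D together cover every point (A ∪ C ∪ D = {1, 2, 3, 4, 5, 6, 7}); total cost 14 + 7 + 5 = 26.
No covering selection has total cost below 26.

26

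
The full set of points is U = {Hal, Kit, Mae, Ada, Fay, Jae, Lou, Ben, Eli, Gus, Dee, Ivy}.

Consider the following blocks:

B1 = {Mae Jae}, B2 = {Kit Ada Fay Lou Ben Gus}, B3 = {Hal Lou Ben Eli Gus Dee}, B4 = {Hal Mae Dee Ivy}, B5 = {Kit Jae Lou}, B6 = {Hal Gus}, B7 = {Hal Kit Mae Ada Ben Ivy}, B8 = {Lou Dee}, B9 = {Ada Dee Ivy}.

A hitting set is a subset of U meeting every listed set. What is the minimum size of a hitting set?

4

H = {Hal, Kit, Jae, Dee} meets every block (each contains at least one member of H), and |H| = 4.
No choice of 3 points meets every block, so 4 is the minimum.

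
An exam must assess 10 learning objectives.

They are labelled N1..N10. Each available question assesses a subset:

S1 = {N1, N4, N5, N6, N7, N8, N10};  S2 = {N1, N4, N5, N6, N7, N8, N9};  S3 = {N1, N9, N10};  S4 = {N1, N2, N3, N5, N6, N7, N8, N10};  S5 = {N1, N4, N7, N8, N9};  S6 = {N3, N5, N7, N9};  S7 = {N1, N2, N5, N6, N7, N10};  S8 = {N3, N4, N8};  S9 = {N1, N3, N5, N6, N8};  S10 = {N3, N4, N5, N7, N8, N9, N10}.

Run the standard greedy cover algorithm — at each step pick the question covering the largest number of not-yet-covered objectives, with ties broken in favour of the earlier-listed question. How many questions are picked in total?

2

Greedy: pick S4 (covers 8 new) → pick S2 (covers 2 new). Total picks: 2.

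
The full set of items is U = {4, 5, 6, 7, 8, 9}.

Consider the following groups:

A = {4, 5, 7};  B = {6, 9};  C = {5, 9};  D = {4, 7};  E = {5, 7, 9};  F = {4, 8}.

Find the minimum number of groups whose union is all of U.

B and E and F together: B ∪ E ∪ F = {4, 5, 6, 7, 8, 9} — every item is covered.
Only B contains 6, so B is forced; the remaining 4 items need at least 2 more groups (each remaining group adds at most 3) — so at least 3 groups are needed, and 3 is optimal.

3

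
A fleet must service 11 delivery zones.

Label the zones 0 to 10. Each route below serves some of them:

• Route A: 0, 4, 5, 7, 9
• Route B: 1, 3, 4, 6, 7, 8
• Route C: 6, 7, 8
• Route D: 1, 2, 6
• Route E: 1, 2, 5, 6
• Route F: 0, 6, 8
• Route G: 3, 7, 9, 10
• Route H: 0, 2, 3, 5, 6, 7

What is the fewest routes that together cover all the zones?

3

Take {B, G, H}. Their union is {0, 1, 2, 3, 4, 5, 6, 7, 8, 9, 10}, which is all 11 zones.
Only G contains 10, so G is forced; the remaining 7 zones need at least 2 more routes (each remaining route adds at most 4) — so at least 3 routes are needed, and 3 is optimal.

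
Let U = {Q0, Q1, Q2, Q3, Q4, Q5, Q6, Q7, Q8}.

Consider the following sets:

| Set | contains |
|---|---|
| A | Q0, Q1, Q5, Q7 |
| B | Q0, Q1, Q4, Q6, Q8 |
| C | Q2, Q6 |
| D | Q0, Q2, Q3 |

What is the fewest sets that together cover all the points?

3

Take {A, B, D}. Their union is {Q0, Q1, Q2, Q3, Q4, Q5, Q6, Q7, Q8}, which is all 9 points.
Only D contains Q3, so D is forced; the remaining 6 points need at least 2 more sets (each remaining set adds at most 4) — so at least 3 sets are needed, and 3 is optimal.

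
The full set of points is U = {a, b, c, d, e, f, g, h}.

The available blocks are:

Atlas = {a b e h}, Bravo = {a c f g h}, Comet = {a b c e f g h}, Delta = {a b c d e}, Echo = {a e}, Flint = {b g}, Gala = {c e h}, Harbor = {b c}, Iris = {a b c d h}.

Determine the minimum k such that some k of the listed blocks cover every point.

2

Comet and Iris together: Comet ∪ Iris = {a, b, c, d, e, f, g, h} — every point is covered.
No single block has all 8 points (the largest, Comet, has 7), so 2 is optimal.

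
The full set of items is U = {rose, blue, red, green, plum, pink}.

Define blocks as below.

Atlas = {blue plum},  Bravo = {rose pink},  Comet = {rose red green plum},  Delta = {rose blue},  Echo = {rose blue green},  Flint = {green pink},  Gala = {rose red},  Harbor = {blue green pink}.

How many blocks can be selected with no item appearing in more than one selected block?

3

Atlas, Flint, Gala are pairwise disjoint (Atlas={blue,plum}; Flint={green,pink}; Gala={rose,red}).
Every remaining block overlaps one of these, and no 4 of the listed blocks are pairwise disjoint, so 3 is the maximum.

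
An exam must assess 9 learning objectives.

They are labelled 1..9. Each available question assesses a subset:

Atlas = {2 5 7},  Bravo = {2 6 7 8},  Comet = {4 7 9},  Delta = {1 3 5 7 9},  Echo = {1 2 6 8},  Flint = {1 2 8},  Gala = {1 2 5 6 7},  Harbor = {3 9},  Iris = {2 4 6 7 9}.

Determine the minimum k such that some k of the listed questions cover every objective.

3

Delta and Flint and Iris together: Delta ∪ Flint ∪ Iris = {1, 2, 3, 4, 5, 6, 7, 8, 9} — every objective is covered.
No 2 of the 9 questions cover everything (all 36 combinations miss at least one objective), so 3 is optimal.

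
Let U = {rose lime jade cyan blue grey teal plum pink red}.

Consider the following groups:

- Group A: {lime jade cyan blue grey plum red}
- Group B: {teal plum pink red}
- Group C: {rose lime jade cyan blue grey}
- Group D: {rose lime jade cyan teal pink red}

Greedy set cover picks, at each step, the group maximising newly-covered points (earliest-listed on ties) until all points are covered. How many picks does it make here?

2

Greedy: pick A (covers 7 new) → pick D (covers 3 new). Total picks: 2.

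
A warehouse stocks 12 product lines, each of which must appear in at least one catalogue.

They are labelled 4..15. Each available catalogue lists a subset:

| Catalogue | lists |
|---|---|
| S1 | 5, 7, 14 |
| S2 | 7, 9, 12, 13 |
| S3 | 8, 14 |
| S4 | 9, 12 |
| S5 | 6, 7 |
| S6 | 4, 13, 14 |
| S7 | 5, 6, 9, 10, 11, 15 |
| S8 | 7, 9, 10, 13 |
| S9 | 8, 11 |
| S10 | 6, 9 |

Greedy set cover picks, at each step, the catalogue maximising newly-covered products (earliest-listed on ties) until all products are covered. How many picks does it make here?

Greedy: pick S7 (covers 6 new) → pick S2 (covers 3 new) → pick S3 (covers 2 new) → pick S6 (covers 1 new). Total picks: 4.

4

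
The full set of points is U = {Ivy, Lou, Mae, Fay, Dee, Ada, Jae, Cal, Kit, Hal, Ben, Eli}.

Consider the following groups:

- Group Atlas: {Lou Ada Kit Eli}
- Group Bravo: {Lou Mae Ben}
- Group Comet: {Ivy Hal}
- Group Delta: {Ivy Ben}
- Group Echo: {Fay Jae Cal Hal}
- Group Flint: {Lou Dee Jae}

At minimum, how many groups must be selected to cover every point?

Atlas and Bravo and Comet and Echo and Flint together: Atlas ∪ Bravo ∪ Comet ∪ Echo ∪ Flint = {Ivy, Lou, Mae, Fay, Dee, Ada, Jae, Cal, Kit, Hal, Ben, Eli} — every point is covered.
No 4 of the 6 groups cover everything (all 15 combinations miss at least one point), so 5 is optimal.

5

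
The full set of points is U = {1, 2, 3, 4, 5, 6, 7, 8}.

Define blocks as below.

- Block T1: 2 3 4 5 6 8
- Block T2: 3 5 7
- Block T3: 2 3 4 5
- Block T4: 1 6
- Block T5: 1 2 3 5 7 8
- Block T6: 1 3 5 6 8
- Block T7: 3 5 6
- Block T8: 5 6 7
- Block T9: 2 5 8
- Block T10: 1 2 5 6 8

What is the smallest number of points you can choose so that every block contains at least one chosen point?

H = {5, 6} meets every block (each contains at least one member of H), and |H| = 2.
The blocks T4, T9 are pairwise disjoint, so any hitting set needs a separate point for each — at least 2. Hence 2 is optimal.

2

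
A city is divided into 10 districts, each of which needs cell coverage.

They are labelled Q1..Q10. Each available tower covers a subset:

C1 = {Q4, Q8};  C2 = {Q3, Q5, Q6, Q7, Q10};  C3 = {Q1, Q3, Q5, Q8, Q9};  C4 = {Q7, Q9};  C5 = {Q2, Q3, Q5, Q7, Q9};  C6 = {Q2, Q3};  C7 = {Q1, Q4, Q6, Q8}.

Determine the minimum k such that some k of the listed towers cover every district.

C2 and C5 and C7 together: C2 ∪ C5 ∪ C7 = {Q1, Q2, Q3, Q4, Q5, Q6, Q7, Q8, Q9, Q10} — every district is covered.
Only C2 contains Q10, so C2 is forced; the remaining 5 districts need at least 2 more towers (each remaining tower adds at most 3) — so at least 3 towers are needed, and 3 is optimal.

3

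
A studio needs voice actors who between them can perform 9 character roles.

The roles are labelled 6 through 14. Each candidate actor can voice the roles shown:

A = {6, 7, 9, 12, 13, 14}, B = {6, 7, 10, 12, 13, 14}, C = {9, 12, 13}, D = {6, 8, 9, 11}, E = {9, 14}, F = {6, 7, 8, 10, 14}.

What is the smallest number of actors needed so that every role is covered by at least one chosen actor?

B and D together: B ∪ D = {6, 7, 8, 9, 10, 11, 12, 13, 14} — every role is covered.
No single actor has all 9 roles (the largest, A, has 6), so 2 is optimal.

2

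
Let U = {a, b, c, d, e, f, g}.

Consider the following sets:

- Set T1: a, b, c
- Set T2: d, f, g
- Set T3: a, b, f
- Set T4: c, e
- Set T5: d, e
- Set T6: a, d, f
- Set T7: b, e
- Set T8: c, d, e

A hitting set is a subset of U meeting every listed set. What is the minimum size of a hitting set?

Take H = {b, d, e}. Each listed set contains at least one of these, so H is a hitting set of size 3.
No choice of 2 points meets every set, so 3 is the minimum.

3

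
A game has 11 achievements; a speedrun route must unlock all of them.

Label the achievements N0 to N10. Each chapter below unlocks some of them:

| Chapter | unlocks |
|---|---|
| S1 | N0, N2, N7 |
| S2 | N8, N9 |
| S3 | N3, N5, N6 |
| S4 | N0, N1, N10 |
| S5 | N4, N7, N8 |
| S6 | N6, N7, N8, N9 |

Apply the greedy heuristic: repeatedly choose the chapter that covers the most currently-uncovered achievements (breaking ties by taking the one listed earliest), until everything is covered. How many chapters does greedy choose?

5

Greedy: pick S6 (covers 4 new) → pick S4 (covers 3 new) → pick S3 (covers 2 new) → pick S1 (covers 1 new) → pick S5 (covers 1 new). Total picks: 5.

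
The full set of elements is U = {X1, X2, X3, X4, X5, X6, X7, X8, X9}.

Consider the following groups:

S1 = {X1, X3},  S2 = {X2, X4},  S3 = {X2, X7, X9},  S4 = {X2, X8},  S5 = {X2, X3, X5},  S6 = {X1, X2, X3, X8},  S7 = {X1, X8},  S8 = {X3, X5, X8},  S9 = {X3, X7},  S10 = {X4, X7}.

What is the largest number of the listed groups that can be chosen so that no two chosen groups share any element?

S5, S7, S10 are pairwise disjoint (S5={X2,X3,X5}; S7={X1,X8}; S10={X4,X7}).
Every remaining group overlaps one of these, and no 4 of the listed groups are pairwise disjoint, so 3 is the maximum.

3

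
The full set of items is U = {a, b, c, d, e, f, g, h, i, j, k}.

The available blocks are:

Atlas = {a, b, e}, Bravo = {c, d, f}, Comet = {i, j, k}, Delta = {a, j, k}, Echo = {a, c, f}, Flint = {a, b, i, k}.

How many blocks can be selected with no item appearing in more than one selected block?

Atlas, Bravo, Comet are pairwise disjoint (Atlas={a,b,e}; Bravo={c,d,f}; Comet={i,j,k}).
Every remaining block overlaps one of these, and no 4 of the listed blocks are pairwise disjoint, so 3 is the maximum.

3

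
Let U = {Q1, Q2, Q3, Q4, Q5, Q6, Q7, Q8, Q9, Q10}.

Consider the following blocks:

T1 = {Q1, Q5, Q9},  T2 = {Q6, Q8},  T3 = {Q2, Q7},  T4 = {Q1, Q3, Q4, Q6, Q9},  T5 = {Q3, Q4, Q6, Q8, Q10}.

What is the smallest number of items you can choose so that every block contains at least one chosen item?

The 3 items {Q2, Q8, Q9} hit every block.
The blocks T1, T3, T5 are pairwise disjoint, so any hitting set needs a separate item for each — at least 3. Hence 3 is optimal.

3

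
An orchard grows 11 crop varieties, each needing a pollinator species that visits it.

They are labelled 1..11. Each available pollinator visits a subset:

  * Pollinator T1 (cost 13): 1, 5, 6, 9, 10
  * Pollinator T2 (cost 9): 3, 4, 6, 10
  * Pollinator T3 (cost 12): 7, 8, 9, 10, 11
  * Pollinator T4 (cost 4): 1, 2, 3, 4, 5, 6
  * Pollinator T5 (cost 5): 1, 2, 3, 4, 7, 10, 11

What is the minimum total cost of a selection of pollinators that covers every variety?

16

T3, T4 together cover every variety (T3 ∪ T4 = {1, 2, 3, 4, 5, 6, 7, 8, 9, 10, 11}); total cost 12 + 4 = 16.
The greedy pick T4, T5, T3 costs 21; no covering selection beats 16.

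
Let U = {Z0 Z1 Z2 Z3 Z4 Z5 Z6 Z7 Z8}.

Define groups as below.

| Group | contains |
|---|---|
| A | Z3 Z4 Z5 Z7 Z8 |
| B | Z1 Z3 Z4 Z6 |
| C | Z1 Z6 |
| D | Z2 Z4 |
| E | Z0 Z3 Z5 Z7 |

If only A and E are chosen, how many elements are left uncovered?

Union of A, E = {Z0, Z3, Z4, Z5, Z7, Z8}.
Not covered: Z1, Z2, Z6 — 3 elements.

3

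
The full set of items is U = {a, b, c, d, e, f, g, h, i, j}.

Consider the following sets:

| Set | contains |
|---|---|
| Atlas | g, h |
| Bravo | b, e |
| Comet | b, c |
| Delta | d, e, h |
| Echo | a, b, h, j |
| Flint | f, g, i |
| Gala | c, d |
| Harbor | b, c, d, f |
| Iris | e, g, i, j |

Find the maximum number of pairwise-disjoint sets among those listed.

3

Atlas, Bravo, Gala are pairwise disjoint (Atlas={g,h}; Bravo={b,e}; Gala={c,d}).
Every remaining set overlaps one of these, and no 4 of the listed sets are pairwise disjoint, so 3 is the maximum.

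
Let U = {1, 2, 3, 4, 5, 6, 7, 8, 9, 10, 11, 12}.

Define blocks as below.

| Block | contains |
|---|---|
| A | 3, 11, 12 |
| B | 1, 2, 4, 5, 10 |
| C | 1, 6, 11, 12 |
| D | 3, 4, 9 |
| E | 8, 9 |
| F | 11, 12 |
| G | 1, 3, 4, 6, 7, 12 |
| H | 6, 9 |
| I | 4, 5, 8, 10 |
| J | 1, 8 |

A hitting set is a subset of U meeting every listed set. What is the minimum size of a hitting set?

4

Take T = {1, 8, 9, 11}. Each listed block contains at least one of these, so T is a hitting set of size 4.
No choice of 3 elements meets every block, so 4 is the minimum.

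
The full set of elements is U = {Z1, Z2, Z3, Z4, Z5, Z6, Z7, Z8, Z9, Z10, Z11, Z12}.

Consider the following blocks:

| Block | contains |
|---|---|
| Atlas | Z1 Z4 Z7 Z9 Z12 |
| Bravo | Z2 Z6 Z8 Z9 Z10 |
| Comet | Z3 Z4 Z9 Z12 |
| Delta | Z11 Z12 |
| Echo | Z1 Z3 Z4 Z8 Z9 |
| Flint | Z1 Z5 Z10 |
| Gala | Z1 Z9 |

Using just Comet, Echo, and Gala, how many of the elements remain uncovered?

Union of Comet, Echo, Gala = {Z1, Z3, Z4, Z8, Z9, Z12}.
Not covered: Z2, Z5, Z6, Z7, Z10, Z11 — 6 elements.

6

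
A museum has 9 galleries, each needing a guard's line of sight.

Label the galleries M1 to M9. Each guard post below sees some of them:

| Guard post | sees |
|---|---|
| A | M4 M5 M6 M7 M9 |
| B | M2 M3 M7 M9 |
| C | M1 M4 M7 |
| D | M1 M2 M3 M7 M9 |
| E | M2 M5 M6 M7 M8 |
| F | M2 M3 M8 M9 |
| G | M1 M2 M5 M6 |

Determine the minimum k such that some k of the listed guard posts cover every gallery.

Take {C, E, F}. Their union is {M1, M2, M3, M4, M5, M6, M7, M8, M9}, which is all 9 galleries.
No 2 of the 7 guard posts cover everything (all 21 combinations miss at least one gallery), so 3 is optimal.

3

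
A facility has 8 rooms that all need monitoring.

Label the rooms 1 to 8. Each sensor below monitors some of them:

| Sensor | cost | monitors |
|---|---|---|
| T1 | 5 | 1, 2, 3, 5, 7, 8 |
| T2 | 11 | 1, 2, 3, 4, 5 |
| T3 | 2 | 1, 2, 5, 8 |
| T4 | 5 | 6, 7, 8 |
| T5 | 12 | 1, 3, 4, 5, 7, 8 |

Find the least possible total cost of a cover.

T2, T4 together cover every room (T2 ∪ T4 = {1, 2, 3, 4, 5, 6, 7, 8}); total cost 11 + 5 = 16.
The greedy pick T3, T1, T4, T2 costs 23; no covering selection beats 16.

16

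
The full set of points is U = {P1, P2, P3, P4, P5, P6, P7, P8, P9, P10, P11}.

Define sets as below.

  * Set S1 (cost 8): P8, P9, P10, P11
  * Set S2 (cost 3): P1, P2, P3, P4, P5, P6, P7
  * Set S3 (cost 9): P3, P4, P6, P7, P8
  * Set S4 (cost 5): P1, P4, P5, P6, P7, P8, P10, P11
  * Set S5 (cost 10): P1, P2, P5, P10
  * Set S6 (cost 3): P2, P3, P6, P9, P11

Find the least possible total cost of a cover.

8

S4, S6 together cover every point (S4 ∪ S6 = {P1, P2, P3, P4, P5, P6, P7, P8, P9, P10, P11}); total cost 5 + 3 = 8.
The greedy pick S2, S6, S4 costs 11; no covering selection beats 8.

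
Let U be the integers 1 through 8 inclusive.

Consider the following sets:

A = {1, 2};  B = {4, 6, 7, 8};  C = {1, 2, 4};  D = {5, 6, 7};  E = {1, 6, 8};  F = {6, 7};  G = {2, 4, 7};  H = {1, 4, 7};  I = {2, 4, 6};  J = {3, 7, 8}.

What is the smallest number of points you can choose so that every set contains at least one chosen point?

3

The 3 points {1, 6, 7} hit every set.
No choice of 2 points meets every set, so 3 is the minimum.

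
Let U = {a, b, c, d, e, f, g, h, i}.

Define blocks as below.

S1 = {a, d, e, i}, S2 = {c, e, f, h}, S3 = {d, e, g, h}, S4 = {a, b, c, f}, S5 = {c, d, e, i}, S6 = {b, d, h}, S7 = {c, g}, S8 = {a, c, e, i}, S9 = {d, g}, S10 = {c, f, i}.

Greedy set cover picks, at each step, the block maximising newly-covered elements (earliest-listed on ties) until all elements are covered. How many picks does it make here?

Greedy: pick S1 (covers 4 new) → pick S2 (covers 3 new) → pick S3 (covers 1 new) → pick S4 (covers 1 new). Total picks: 4.
(The true minimum cover uses only 3 blocks, so greedy is not optimal here.)

4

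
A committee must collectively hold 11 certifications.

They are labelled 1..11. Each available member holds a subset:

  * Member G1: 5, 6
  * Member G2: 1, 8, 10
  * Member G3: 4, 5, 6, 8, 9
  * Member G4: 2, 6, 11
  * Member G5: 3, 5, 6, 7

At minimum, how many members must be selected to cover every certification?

4

Take {G2, G3, G4, G5}. Their union is {1, 2, 3, 4, 5, 6, 7, 8, 9, 10, 11}, which is all 11 certifications.
Only G5 contains 3, so G5 is forced; the remaining 7 certifications need at least 3 more members (each remaining member adds at most 3) — so at least 4 members are needed, and 4 is optimal.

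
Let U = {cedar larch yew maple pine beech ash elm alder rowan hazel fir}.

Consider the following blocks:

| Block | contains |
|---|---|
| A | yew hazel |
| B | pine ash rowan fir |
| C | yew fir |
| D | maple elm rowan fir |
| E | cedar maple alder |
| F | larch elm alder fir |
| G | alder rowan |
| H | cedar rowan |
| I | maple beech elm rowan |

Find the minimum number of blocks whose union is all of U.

A, B, E, F, and I cover everything between them: the union {cedar, larch, yew, maple, pine, beech, ash, elm, alder, rowan, hazel, fir} is all of U.
No 4 of the 9 blocks cover everything (all 126 combinations miss at least one element), so 5 is optimal.

5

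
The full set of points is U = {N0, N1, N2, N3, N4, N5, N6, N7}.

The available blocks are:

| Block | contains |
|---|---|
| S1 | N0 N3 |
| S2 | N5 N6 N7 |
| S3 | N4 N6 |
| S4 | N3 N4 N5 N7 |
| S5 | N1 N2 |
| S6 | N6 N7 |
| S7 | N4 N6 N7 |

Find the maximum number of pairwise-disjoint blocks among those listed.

S1, S3, S5 are pairwise disjoint (S1={N0,N3}; S3={N4,N6}; S5={N1,N2}).
Every remaining block overlaps one of these, and no 4 of the listed blocks are pairwise disjoint, so 3 is the maximum.

3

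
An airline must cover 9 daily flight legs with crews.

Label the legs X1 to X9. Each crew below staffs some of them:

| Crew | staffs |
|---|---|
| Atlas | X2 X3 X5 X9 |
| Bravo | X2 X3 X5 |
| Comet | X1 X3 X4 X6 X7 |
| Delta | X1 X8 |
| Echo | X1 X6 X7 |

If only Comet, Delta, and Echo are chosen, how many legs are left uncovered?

3

Union of Comet, Delta, Echo = {X1, X3, X4, X6, X7, X8}.
Not covered: X2, X5, X9 — 3 legs.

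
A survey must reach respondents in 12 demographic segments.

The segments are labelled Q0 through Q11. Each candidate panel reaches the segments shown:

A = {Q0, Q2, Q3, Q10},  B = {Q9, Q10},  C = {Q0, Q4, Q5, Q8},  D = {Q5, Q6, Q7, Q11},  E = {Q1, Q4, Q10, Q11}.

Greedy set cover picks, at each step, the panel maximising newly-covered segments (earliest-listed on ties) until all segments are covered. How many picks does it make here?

5

Greedy: pick A (covers 4 new) → pick D (covers 4 new) → pick C (covers 2 new) → pick B (covers 1 new) → pick E (covers 1 new). Total picks: 5.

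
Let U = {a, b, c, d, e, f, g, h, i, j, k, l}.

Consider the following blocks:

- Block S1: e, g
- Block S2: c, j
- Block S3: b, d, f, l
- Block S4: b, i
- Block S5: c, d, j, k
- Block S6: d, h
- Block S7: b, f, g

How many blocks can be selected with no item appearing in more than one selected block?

S1, S2, S4, S6 are pairwise disjoint (S1={e,g}; S2={c,j}; S4={b,i}; S6={d,h}).
Every remaining block overlaps one of these, and no 5 of the listed blocks are pairwise disjoint, so 4 is the maximum.

4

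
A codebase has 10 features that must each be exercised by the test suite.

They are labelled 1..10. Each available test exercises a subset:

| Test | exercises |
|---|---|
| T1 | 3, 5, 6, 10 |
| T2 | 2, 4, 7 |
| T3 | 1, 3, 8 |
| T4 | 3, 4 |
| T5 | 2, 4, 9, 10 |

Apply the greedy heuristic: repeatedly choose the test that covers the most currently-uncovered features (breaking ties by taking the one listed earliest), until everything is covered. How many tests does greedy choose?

4

Greedy: pick T1 (covers 4 new) → pick T2 (covers 3 new) → pick T3 (covers 2 new) → pick T5 (covers 1 new). Total picks: 4.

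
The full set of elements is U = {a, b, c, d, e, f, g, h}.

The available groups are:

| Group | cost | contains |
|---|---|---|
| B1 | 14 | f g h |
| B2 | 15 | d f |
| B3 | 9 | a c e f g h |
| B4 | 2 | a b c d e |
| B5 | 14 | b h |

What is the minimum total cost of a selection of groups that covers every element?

B3, B4 together cover every element (B3 ∪ B4 = {a, b, c, d, e, f, g, h}); total cost 9 + 2 = 11.
No covering selection has total cost below 11.

11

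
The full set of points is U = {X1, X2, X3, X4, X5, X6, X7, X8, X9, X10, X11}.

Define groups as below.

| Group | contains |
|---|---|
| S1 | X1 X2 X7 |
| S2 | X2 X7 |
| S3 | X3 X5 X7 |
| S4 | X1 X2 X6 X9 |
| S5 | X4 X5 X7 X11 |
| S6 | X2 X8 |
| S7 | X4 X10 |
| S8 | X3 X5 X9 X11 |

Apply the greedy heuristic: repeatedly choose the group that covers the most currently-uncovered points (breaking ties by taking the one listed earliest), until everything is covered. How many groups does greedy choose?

Greedy: pick S4 (covers 4 new) → pick S5 (covers 4 new) → pick S3 (covers 1 new) → pick S6 (covers 1 new) → pick S7 (covers 1 new). Total picks: 5.

5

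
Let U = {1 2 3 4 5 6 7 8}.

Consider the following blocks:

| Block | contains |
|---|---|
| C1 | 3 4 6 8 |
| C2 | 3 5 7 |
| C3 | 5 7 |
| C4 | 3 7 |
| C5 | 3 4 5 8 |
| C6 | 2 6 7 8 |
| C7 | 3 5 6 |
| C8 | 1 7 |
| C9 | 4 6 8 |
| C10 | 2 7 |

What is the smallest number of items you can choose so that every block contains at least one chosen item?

Take H = {3, 6, 7}. Each listed block contains at least one of these, so H is a hitting set of size 3.
No choice of 2 items meets every block, so 3 is the minimum.

3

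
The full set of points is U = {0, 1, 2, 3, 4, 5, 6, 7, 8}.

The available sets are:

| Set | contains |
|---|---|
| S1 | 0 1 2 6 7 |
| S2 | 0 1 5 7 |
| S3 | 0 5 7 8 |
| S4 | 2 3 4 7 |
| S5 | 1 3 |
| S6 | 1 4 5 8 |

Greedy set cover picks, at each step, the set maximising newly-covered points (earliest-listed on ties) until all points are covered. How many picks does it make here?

Greedy: pick S1 (covers 5 new) → pick S6 (covers 3 new) → pick S4 (covers 1 new). Total picks: 3.

3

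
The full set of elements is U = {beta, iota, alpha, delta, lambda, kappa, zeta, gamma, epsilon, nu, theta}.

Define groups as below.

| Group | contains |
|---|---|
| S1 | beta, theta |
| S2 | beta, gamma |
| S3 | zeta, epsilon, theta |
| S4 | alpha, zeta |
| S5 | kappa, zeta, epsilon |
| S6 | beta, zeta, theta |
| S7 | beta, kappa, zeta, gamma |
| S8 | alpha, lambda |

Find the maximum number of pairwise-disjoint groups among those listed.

S2, S3, S8 are pairwise disjoint (S2={beta,gamma}; S3={zeta,epsilon,theta}; S8={alpha,lambda}).
Every remaining group overlaps one of these, and no 4 of the listed groups are pairwise disjoint, so 3 is the maximum.

3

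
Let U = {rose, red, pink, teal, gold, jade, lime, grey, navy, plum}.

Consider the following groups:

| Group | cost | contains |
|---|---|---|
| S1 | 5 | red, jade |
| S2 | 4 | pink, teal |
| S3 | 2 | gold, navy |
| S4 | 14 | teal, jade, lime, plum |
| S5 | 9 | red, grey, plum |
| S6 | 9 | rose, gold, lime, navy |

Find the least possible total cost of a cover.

S1, S2, S5, S6 together cover every point (S1 ∪ S2 ∪ S5 ∪ S6 = {rose, red, pink, teal, gold, jade, lime, grey, navy, plum}); total cost 5 + 4 + 9 + 9 = 27.
The greedy pick S3, S2, S1, S5, S6 costs 29; no covering selection beats 27.

27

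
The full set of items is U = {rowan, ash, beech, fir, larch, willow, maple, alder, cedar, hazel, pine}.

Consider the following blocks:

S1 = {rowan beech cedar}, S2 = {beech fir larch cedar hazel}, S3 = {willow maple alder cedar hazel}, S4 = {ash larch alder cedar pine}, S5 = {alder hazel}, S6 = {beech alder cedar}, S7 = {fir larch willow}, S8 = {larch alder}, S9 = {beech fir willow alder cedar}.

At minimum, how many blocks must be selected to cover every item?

4

Take {S1, S2, S3, S4}. Their union is {rowan, ash, beech, fir, larch, willow, maple, alder, cedar, hazel, pine}, which is all 11 items.
No 3 of the 9 blocks cover everything (all 84 combinations miss at least one item), so 4 is optimal.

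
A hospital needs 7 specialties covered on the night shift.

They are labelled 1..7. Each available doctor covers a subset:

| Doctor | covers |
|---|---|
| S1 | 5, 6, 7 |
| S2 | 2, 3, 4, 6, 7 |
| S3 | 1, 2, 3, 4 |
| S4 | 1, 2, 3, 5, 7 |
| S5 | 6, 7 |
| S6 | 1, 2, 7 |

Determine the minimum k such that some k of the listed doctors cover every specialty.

Take {S2, S4}. Their union is {1, 2, 3, 4, 5, 6, 7}, which is all 7 specialties.
No single doctor has all 7 specialties (the largest, S2, has 5), so 2 is optimal.

2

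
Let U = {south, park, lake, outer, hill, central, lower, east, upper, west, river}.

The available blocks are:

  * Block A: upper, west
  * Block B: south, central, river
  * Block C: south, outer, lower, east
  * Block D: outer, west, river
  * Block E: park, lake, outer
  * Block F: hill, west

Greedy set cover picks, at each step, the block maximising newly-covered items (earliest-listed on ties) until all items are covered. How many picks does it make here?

Greedy: pick C (covers 4 new) → pick A (covers 2 new) → pick B (covers 2 new) → pick E (covers 2 new) → pick F (covers 1 new). Total picks: 5.

5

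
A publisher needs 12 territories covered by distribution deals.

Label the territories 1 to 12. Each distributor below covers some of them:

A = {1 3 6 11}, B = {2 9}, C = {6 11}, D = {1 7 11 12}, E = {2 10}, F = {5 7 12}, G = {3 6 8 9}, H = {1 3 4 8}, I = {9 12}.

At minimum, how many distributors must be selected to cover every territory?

5

Take {A, E, F, G, H}. Their union is {1, 2, 3, 4, 5, 6, 7, 8, 9, 10, 11, 12}, which is all 12 territories.
No 4 of the 9 distributors cover everything (all 126 combinations miss at least one territory), so 5 is optimal.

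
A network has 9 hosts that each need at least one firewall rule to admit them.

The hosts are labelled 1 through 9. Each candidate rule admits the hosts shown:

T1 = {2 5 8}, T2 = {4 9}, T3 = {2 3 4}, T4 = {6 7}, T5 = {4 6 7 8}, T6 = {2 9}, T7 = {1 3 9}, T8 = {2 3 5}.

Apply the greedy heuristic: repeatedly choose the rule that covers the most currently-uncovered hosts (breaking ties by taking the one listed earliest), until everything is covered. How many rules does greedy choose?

Greedy: pick T5 (covers 4 new) → pick T7 (covers 3 new) → pick T1 (covers 2 new). Total picks: 3.

3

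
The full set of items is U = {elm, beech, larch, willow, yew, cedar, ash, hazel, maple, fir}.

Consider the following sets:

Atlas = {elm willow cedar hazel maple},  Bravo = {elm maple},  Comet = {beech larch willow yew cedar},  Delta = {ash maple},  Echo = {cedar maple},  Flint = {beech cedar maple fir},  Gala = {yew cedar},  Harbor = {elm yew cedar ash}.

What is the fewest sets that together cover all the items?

Atlas, Comet, Delta, and Flint cover everything between them: the union {elm, beech, larch, willow, yew, cedar, ash, hazel, maple, fir} is all of U.
No 3 of the 8 sets cover everything (all 56 combinations miss at least one item), so 4 is optimal.

4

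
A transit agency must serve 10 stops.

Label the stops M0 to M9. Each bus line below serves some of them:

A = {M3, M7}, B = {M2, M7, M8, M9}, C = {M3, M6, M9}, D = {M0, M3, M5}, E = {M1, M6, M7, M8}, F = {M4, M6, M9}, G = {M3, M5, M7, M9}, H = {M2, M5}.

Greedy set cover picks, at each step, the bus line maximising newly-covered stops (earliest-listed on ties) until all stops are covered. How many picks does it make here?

4

Greedy: pick B (covers 4 new) → pick D (covers 3 new) → pick E (covers 2 new) → pick F (covers 1 new). Total picks: 4.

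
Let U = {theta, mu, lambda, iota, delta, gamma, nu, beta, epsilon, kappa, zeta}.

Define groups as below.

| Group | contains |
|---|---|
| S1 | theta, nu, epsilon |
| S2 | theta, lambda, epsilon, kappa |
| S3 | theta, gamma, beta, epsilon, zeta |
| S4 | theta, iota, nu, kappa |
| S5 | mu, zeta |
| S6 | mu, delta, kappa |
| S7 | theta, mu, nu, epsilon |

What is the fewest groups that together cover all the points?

S2 and S3 and S4 and S6 together: S2 ∪ S3 ∪ S4 ∪ S6 = {theta, mu, lambda, iota, delta, gamma, nu, beta, epsilon, kappa, zeta} — every point is covered.
Only S2 contains lambda, so S2 is forced; the remaining 7 points need at least 3 more groups (each remaining group adds at most 3) — so at least 4 groups are needed, and 4 is optimal.

4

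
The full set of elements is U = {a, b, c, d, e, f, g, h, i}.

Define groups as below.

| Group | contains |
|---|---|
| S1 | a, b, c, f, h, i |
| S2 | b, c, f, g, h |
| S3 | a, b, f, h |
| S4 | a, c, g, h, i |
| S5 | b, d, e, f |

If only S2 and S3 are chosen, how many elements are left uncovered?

Union of S2, S3 = {a, b, c, f, g, h}.
Not covered: d, e, i — 3 elements.

3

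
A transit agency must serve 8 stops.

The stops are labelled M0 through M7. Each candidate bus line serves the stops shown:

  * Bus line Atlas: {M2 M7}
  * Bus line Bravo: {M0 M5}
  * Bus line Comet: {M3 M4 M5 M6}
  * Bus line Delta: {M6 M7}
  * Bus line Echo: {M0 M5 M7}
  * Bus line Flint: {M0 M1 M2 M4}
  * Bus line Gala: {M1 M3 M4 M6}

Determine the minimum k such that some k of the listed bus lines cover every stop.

Atlas and Comet and Flint together: Atlas ∪ Comet ∪ Flint = {M0, M1, M2, M3, M4, M5, M6, M7} — every stop is covered.
No 2 of the 7 bus lines cover everything (all 21 combinations miss at least one stop), so 3 is optimal.

3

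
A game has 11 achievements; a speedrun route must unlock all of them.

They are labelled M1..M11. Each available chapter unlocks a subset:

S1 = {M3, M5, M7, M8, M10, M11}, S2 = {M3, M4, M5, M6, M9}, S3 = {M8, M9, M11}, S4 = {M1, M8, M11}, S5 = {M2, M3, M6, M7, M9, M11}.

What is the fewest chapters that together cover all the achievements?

4

Take {S1, S2, S4, S5}. Their union is {M1, M2, M3, M4, M5, M6, M7, M8, M9, M10, M11}, which is all 11 achievements.
No 3 of the 5 chapters cover everything (all 10 combinations miss at least one achievement), so 4 is optimal.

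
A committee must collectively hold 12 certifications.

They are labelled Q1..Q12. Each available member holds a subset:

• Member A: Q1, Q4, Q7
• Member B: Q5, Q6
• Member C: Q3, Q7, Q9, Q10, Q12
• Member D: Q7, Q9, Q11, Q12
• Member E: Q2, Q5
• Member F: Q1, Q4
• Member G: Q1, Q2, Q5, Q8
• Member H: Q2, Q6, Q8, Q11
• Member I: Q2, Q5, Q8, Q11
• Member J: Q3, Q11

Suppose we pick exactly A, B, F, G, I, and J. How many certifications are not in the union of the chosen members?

3

Union of A, B, F, G, I, J = {Q1, Q2, Q3, Q4, Q5, Q6, Q7, Q8, Q11}.
Not covered: Q9, Q10, Q12 — 3 certifications.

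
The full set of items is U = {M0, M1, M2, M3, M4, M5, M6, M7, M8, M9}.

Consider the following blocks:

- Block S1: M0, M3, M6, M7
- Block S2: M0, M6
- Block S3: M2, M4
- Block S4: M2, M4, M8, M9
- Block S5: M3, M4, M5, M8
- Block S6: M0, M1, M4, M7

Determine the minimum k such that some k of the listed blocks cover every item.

S1, S4, S5, and S6 cover everything between them: the union {M0, M1, M2, M3, M4, M5, M6, M7, M8, M9} is all of U.
No 3 of the 6 blocks cover everything (all 20 combinations miss at least one item), so 4 is optimal.

4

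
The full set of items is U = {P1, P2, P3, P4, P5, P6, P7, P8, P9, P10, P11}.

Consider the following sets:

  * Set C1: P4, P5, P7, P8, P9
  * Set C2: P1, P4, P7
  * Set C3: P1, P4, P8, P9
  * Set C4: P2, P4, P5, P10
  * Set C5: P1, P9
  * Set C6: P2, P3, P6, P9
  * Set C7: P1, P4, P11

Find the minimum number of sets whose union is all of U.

C1 and C4 and C6 and C7 together: C1 ∪ C4 ∪ C6 ∪ C7 = {P1, P2, P3, P4, P5, P6, P7, P8, P9, P10, P11} — every item is covered.
Only C4 contains P10, so C4 is forced; the remaining 7 items need at least 3 more sets (each remaining set adds at most 3) — so at least 4 sets are needed, and 4 is optimal.

4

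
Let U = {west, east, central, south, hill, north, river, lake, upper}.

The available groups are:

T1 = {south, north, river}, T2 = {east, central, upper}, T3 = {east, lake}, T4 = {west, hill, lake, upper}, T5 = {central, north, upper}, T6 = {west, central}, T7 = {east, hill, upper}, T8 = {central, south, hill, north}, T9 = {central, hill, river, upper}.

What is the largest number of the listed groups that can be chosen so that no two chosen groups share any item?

T1, T6, T7 are pairwise disjoint (T1={south,north,river}; T6={west,central}; T7={east,hill,upper}).
Every remaining group overlaps one of these, and no 4 of the listed groups are pairwise disjoint, so 3 is the maximum.

3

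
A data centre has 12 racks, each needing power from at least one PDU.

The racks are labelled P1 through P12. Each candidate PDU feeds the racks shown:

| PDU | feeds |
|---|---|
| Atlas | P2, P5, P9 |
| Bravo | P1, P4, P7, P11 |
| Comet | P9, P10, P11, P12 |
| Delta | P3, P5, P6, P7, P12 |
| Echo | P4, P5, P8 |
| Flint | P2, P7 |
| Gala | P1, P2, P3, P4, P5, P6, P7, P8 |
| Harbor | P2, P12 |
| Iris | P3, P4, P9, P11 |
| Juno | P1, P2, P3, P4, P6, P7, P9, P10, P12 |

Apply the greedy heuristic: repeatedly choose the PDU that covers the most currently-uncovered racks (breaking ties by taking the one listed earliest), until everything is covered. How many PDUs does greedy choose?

3

Greedy: pick Juno (covers 9 new) → pick Echo (covers 2 new) → pick Bravo (covers 1 new). Total picks: 3.
(The true minimum cover uses only 2 PDUs, so greedy is not optimal here.)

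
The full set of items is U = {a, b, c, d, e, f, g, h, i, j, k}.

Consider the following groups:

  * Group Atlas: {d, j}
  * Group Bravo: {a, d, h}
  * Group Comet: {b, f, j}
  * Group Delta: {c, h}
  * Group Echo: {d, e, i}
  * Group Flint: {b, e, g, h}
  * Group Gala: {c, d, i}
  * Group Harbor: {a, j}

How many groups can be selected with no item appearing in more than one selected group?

Delta, Echo, Harbor are pairwise disjoint (Delta={c,h}; Echo={d,e,i}; Harbor={a,j}).
Every remaining group overlaps one of these, and no 4 of the listed groups are pairwise disjoint, so 3 is the maximum.

3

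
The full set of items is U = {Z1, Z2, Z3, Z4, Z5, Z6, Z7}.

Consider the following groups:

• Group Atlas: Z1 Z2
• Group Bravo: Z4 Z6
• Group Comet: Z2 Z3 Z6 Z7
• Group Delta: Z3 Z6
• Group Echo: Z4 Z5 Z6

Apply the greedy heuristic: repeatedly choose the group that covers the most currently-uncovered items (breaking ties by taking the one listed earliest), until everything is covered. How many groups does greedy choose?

Greedy: pick Comet (covers 4 new) → pick Echo (covers 2 new) → pick Atlas (covers 1 new). Total picks: 3.

3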